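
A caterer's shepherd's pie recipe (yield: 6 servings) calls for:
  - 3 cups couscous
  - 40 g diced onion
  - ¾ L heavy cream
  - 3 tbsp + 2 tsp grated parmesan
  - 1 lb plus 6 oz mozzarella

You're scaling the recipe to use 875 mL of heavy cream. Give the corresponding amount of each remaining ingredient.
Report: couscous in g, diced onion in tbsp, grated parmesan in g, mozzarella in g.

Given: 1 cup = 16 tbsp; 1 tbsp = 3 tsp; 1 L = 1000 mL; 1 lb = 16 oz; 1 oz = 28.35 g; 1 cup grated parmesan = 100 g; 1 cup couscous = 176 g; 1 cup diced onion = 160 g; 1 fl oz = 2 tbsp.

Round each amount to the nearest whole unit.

The original recipe has 750 mL of heavy cream, so the scaling factor is 875 ÷ 750 = 7/6.
couscous: 3 cup × 7/6 × 176 g/cup = 616 g
diced onion: 40 g × 7/6 ÷ 160 g/cup × 16 tbsp/cup ≈ 5 tbsp
grated parmesan: (3 tbsp + 2 tsp = 11/3 tbsp) × 7/6 ÷ 16 tbsp/cup × 100 g/cup ≈ 27 g
mozzarella: (1 lb + 6 oz = 1.375 lb) × 7/6 × 16 oz/lb × 28.35 g/oz ≈ 728 g

couscous: 616 g; diced onion: 5 tbsp; grated parmesan: 27 g; mozzarella: 728 g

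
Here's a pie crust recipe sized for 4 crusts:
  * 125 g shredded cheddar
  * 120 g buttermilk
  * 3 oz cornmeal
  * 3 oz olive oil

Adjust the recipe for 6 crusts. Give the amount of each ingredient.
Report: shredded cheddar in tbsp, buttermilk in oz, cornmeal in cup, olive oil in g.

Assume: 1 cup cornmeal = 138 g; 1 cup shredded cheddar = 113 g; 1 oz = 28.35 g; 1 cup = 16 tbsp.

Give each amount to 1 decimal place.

Scaling factor: 6/4 = 3/2 = 1.5.
shredded cheddar: 125 g × 3/2 ÷ 113 g/cup × 16 tbsp/cup ≈ 26.5 tbsp
buttermilk: 120 g × 3/2 ÷ 28.35 g/oz ≈ 6.3 oz
cornmeal: 3 oz × 3/2 × 28.35 g/oz ÷ 138 g/cup ≈ 0.9 cup
olive oil: 3 oz × 3/2 × 28.35 g/oz ≈ 127.6 g

shredded cheddar: 26.5 tbsp; buttermilk: 6.3 oz; cornmeal: 0.9 cup; olive oil: 127.6 g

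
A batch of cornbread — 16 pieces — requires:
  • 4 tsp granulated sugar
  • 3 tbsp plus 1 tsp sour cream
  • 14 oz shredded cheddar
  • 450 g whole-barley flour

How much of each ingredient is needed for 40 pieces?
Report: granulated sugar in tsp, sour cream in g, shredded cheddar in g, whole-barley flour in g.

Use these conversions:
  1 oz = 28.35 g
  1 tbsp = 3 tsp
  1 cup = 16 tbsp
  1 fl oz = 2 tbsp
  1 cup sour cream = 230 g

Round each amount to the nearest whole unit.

granulated sugar: 10 tsp; sour cream: 120 g; shredded cheddar: 992 g; whole-barley flour: 1125 g

Scaling factor: 40/16 = 5/2 = 2.5.
granulated sugar: 4 tsp × 5/2 = 10 tsp
sour cream: (3 tbsp + 1 tsp = 10/3 tbsp) × 5/2 ÷ 16 tbsp/cup × 230 g/cup ≈ 120 g
shredded cheddar: 14 oz × 5/2 × 28.35 g/oz ≈ 992 g
whole-barley flour: 450 g × 5/2 = 1125 g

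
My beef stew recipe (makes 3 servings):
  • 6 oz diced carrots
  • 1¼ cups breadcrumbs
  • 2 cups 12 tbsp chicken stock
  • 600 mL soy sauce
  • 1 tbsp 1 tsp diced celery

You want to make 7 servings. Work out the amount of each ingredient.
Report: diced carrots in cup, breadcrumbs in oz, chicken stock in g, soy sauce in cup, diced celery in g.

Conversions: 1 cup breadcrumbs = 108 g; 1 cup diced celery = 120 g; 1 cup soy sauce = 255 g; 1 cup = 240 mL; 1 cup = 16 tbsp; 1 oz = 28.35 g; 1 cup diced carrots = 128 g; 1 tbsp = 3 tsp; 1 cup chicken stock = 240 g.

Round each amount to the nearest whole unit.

Scaling factor: 7/3.
diced carrots: 6 oz × 7/3 × 28.35 g/oz ÷ 128 g/cup ≈ 3 cup
breadcrumbs: 1.25 cup × 7/3 × 108 g/cup ÷ 28.35 g/oz ≈ 11 oz
chicken stock: (2 cup + 12 tbsp = 2.75 cup) × 7/3 × 240 g/cup = 1540 g
soy sauce: 600 mL × 7/3 ÷ 240 mL/cup ≈ 6 cup
diced celery: (1 tbsp + 1 tsp = 4/3 tbsp) × 7/3 ÷ 16 tbsp/cup × 120 g/cup ≈ 23 g

diced carrots: 3 cup; breadcrumbs: 11 oz; chicken stock: 1540 g; soy sauce: 6 cup; diced celery: 23 g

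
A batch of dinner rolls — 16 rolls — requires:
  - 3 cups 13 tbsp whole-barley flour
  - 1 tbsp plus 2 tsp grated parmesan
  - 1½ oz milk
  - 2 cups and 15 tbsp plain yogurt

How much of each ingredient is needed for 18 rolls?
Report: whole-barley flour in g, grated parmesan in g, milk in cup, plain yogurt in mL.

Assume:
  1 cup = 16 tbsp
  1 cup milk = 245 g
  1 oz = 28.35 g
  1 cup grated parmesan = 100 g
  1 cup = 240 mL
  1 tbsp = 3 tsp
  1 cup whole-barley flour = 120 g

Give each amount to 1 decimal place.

Scaling factor: 18/16 = 9/8 = 1.125.
whole-barley flour: (3 cup + 13 tbsp = 3.8125 cup) × 9/8 × 120 g/cup ≈ 514.7 g
grated parmesan: (1 tbsp + 2 tsp = 5/3 tbsp) × 9/8 ÷ 16 tbsp/cup × 100 g/cup ≈ 11.7 g
milk: 1.5 oz × 9/8 × 28.35 g/oz ÷ 245 g/cup ≈ 0.2 cup
plain yogurt: (2 cup + 15 tbsp = 2.9375 cup) × 9/8 × 240 mL/cup ≈ 793.1 mL

whole-barley flour: 514.7 g; grated parmesan: 11.7 g; milk: 0.2 cup; plain yogurt: 793.1 mL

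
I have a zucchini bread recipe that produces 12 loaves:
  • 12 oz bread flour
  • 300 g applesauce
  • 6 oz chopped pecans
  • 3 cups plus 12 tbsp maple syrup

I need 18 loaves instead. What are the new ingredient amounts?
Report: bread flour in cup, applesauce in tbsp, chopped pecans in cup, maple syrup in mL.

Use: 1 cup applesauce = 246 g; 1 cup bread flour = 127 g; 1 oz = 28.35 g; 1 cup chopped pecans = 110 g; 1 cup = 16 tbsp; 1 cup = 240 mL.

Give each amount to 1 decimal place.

Scaling factor: 18/12 = 3/2 = 1.5.
bread flour: 12 oz × 3/2 × 28.35 g/oz ÷ 127 g/cup ≈ 4.0 cup
applesauce: 300 g × 3/2 ÷ 246 g/cup × 16 tbsp/cup ≈ 29.3 tbsp
chopped pecans: 6 oz × 3/2 × 28.35 g/oz ÷ 110 g/cup ≈ 2.3 cup
maple syrup: (3 cup + 12 tbsp = 3.75 cup) × 3/2 × 240 mL/cup = 1350.0 mL

bread flour: 4.0 cup; applesauce: 29.3 tbsp; chopped pecans: 2.3 cup; maple syrup: 1350.0 mL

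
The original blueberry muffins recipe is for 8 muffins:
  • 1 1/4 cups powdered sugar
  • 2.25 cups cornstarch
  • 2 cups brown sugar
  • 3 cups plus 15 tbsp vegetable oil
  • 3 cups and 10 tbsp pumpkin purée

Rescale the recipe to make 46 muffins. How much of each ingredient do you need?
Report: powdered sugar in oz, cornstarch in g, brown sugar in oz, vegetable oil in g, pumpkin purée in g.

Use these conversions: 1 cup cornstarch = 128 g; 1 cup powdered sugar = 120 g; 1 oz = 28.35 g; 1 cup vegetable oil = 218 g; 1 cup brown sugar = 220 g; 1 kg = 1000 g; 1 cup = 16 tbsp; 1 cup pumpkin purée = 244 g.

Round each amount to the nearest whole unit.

Scaling factor: 46/8 = 23/4 = 5.75.
powdered sugar: 1.25 cup × 23/4 × 120 g/cup ÷ 28.35 g/oz ≈ 30 oz
cornstarch: 2.25 cup × 23/4 × 128 g/cup = 1656 g
brown sugar: 2 cup × 23/4 × 220 g/cup ÷ 28.35 g/oz ≈ 89 oz
vegetable oil: (3 cup + 15 tbsp = 3.9375 cup) × 23/4 × 218 g/cup ≈ 4936 g
pumpkin purée: (3 cup + 10 tbsp = 3.625 cup) × 23/4 × 244 g/cup ≈ 5086 g

powdered sugar: 30 oz; cornstarch: 1656 g; brown sugar: 89 oz; vegetable oil: 4936 g; pumpkin purée: 5086 g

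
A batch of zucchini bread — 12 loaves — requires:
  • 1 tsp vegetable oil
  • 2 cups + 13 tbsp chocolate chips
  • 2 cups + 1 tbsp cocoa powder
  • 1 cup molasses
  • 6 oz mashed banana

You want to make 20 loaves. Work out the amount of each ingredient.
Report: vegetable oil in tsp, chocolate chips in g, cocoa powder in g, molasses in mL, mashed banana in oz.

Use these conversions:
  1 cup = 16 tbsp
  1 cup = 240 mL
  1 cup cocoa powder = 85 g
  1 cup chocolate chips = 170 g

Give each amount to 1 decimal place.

vegetable oil: 1.7 tsp; chocolate chips: 796.9 g; cocoa powder: 292.2 g; molasses: 400.0 mL; mashed banana: 10.0 oz

Scaling factor: 20/12 = 5/3.
vegetable oil: 1 tsp × 5/3 ≈ 1.7 tsp
chocolate chips: (2 cup + 13 tbsp = 2.8125 cup) × 5/3 × 170 g/cup ≈ 796.9 g
cocoa powder: (2 cup + 1 tbsp = 2.0625 cup) × 5/3 × 85 g/cup ≈ 292.2 g
molasses: 1 cup × 5/3 × 240 mL/cup = 400.0 mL
mashed banana: 6 oz × 5/3 = 10.0 oz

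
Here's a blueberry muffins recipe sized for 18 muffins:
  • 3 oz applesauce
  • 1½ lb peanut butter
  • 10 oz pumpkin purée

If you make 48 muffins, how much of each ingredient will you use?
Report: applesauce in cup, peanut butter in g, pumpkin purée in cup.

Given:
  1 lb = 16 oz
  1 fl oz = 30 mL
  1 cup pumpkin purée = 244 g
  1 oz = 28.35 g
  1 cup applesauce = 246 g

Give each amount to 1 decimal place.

Scaling factor: 48/18 = 8/3.
applesauce: 3 oz × 8/3 × 28.35 g/oz ÷ 246 g/cup ≈ 0.9 cup
peanut butter: 1.5 lb × 8/3 × 16 oz/lb × 28.35 g/oz = 1814.4 g
pumpkin purée: 10 oz × 8/3 × 28.35 g/oz ÷ 244 g/cup ≈ 3.1 cup

applesauce: 0.9 cup; peanut butter: 1814.4 g; pumpkin purée: 3.1 cup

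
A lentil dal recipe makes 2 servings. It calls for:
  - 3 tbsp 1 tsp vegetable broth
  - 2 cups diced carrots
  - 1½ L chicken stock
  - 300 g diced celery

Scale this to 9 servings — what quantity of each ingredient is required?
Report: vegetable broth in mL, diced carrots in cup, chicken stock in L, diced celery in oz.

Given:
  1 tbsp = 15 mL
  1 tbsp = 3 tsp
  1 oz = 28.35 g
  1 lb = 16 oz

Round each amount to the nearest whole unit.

Scaling factor: 9/2 = 4.5.
vegetable broth: (3 tbsp + 1 tsp = 10/3 tbsp) × 9/2 × 15 mL/tbsp = 225 mL
diced carrots: 2 cup × 9/2 = 9 cup
chicken stock: 1.5 L × 9/2 ≈ 7 L
diced celery: 300 g × 9/2 ÷ 28.35 g/oz ≈ 48 oz

vegetable broth: 225 mL; diced carrots: 9 cup; chicken stock: 7 L; diced celery: 48 oz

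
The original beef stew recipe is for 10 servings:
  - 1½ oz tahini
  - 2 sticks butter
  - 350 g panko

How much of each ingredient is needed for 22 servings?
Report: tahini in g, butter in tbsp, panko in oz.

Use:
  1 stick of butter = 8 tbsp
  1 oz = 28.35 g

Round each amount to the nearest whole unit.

tahini: 94 g; butter: 35 tbsp; panko: 27 oz

Scaling factor: 22/10 = 11/5 = 2.2.
tahini: 1.5 oz × 11/5 × 28.35 g/oz ≈ 94 g
butter: 2 stick × 11/5 × 8 tbsp/stick ≈ 35 tbsp
panko: 350 g × 11/5 ÷ 28.35 g/oz ≈ 27 oz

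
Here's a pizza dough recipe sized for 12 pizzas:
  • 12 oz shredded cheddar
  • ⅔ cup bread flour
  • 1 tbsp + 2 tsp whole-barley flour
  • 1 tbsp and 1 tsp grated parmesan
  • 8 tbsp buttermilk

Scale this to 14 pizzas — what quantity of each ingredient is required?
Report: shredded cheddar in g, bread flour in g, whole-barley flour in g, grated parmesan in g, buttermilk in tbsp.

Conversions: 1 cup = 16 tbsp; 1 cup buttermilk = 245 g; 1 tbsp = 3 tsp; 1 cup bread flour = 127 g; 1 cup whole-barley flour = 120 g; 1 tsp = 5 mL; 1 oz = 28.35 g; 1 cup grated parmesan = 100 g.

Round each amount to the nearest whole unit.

shredded cheddar: 397 g; bread flour: 99 g; whole-barley flour: 15 g; grated parmesan: 10 g; buttermilk: 9 tbsp

Scaling factor: 14/12 = 7/6.
shredded cheddar: 12 oz × 7/6 × 28.35 g/oz ≈ 397 g
bread flour: 2/3 cup × 7/6 × 127 g/cup ≈ 99 g
whole-barley flour: (1 tbsp + 2 tsp = 5/3 tbsp) × 7/6 ÷ 16 tbsp/cup × 120 g/cup ≈ 15 g
grated parmesan: (1 tbsp + 1 tsp = 4/3 tbsp) × 7/6 ÷ 16 tbsp/cup × 100 g/cup ≈ 10 g
buttermilk: 8 tbsp × 7/6 ≈ 9 tbsp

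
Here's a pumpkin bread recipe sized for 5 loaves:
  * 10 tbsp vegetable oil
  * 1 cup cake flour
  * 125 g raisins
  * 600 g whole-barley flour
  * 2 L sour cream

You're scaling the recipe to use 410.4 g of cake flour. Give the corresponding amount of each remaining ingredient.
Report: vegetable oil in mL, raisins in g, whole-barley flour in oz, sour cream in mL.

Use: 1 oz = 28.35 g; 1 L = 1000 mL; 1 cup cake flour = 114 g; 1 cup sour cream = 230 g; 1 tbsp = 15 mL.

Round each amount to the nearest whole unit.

The original recipe has 114 g of cake flour, so the scaling factor is 410.4 ÷ 114 = 18/5 = 3.6.
vegetable oil: 10 tbsp × 18/5 × 15 mL/tbsp = 540 mL
raisins: 125 g × 18/5 = 450 g
whole-barley flour: 600 g × 18/5 ÷ 28.35 g/oz ≈ 76 oz
sour cream: 2 L × 18/5 × 1000 mL/L = 7200 mL

vegetable oil: 540 mL; raisins: 450 g; whole-barley flour: 76 oz; sour cream: 7200 mL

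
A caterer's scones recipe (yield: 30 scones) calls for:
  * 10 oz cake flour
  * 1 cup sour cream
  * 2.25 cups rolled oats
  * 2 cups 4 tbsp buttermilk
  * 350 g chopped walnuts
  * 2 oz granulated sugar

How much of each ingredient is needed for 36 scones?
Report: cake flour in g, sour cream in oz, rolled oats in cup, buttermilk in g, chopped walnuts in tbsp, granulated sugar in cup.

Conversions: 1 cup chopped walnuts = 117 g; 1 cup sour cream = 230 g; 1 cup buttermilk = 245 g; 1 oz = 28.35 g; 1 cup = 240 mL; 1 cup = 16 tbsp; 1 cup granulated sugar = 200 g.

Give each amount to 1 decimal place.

cake flour: 340.2 g; sour cream: 9.7 oz; rolled oats: 2.7 cup; buttermilk: 661.5 g; chopped walnuts: 57.4 tbsp; granulated sugar: 0.3 cup

Scaling factor: 36/30 = 6/5 = 1.2.
cake flour: 10 oz × 6/5 × 28.35 g/oz = 340.2 g
sour cream: 1 cup × 6/5 × 230 g/cup ÷ 28.35 g/oz ≈ 9.7 oz
rolled oats: 2.25 cup × 6/5 = 2.7 cup
buttermilk: (2 cup + 4 tbsp = 2.25 cup) × 6/5 × 245 g/cup = 661.5 g
chopped walnuts: 350 g × 6/5 ÷ 117 g/cup × 16 tbsp/cup ≈ 57.4 tbsp
granulated sugar: 2 oz × 6/5 × 28.35 g/oz ÷ 200 g/cup ≈ 0.3 cup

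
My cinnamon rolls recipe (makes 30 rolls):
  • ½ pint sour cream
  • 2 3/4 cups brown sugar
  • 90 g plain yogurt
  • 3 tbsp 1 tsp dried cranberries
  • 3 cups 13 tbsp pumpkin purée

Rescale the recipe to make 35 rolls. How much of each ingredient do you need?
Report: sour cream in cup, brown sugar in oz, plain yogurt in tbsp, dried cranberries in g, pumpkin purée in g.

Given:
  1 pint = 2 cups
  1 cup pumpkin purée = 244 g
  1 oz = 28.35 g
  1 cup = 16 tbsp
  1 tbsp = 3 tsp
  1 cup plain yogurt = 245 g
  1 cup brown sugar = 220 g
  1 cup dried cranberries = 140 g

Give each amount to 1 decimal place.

sour cream: 1.2 cup; brown sugar: 24.9 oz; plain yogurt: 6.9 tbsp; dried cranberries: 34.0 g; pumpkin purée: 1085.3 g

Scaling factor: 35/30 = 7/6.
sour cream: 0.5 pint × 7/6 × 2 cup/pint ≈ 1.2 cup
brown sugar: 2.75 cup × 7/6 × 220 g/cup ÷ 28.35 g/oz ≈ 24.9 oz
plain yogurt: 90 g × 7/6 ÷ 245 g/cup × 16 tbsp/cup ≈ 6.9 tbsp
dried cranberries: (3 tbsp + 1 tsp = 10/3 tbsp) × 7/6 ÷ 16 tbsp/cup × 140 g/cup ≈ 34.0 g
pumpkin purée: (3 cup + 13 tbsp = 3.8125 cup) × 7/6 × 244 g/cup ≈ 1085.3 g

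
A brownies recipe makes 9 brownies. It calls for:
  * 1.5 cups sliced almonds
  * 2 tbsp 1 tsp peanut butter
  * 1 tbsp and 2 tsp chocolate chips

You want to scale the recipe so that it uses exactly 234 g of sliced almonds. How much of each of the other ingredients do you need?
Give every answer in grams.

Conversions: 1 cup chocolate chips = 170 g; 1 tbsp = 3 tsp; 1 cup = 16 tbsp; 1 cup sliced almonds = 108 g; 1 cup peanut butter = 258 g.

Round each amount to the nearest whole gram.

The original recipe has 162 g of sliced almonds, so the scaling factor is 234 ÷ 162 = 13/9.
peanut butter: (2 tbsp + 1 tsp = 7/3 tbsp) × 13/9 ÷ 16 tbsp/cup × 258 g/cup ≈ 54 g
chocolate chips: (1 tbsp + 2 tsp = 5/3 tbsp) × 13/9 ÷ 16 tbsp/cup × 170 g/cup ≈ 26 g

peanut butter: 54 g; chocolate chips: 26 g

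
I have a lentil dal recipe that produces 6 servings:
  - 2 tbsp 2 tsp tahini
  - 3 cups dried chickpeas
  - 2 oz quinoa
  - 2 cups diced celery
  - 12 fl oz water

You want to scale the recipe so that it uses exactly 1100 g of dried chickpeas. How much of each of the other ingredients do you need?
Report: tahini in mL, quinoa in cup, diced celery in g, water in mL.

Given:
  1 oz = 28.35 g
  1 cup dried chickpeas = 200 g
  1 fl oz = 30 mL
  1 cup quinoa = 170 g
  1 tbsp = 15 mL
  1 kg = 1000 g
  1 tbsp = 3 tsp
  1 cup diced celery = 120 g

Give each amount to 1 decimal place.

The original recipe has 600 g of dried chickpeas, so the scaling factor is 1100 ÷ 600 = 11/6.
tahini: (2 tbsp + 2 tsp = 8/3 tbsp) × 11/6 × 15 mL/tbsp ≈ 73.3 mL
quinoa: 2 oz × 11/6 × 28.35 g/oz ÷ 170 g/cup ≈ 0.6 cup
diced celery: 2 cup × 11/6 × 120 g/cup = 440.0 g
water: 12 fl oz × 11/6 × 30 mL/fl oz = 660.0 mL

tahini: 73.3 mL; quinoa: 0.6 cup; diced celery: 440.0 g; water: 660.0 mL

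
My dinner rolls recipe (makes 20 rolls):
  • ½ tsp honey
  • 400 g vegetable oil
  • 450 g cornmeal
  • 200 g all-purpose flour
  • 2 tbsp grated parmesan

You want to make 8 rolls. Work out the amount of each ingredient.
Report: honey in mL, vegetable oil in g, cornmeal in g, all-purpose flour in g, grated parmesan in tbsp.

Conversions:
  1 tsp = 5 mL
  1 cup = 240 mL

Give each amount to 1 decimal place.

Scaling factor: 8/20 = 2/5 = 0.4.
honey: 0.5 tsp × 2/5 × 5 mL/tsp = 1.0 mL
vegetable oil: 400 g × 2/5 = 160.0 g
cornmeal: 450 g × 2/5 = 180.0 g
all-purpose flour: 200 g × 2/5 = 80.0 g
grated parmesan: 2 tbsp × 2/5 = 0.8 tbsp

honey: 1.0 mL; vegetable oil: 160.0 g; cornmeal: 180.0 g; all-purpose flour: 80.0 g; grated parmesan: 0.8 tbsp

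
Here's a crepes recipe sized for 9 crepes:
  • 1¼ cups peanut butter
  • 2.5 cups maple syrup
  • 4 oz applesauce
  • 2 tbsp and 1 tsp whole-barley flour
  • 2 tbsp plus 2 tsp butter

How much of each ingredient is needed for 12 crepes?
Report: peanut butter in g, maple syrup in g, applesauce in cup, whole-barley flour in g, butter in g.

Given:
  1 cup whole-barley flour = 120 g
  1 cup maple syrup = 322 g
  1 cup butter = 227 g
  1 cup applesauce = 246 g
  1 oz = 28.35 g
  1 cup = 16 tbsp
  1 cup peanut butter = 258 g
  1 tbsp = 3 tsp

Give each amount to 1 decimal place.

Scaling factor: 12/9 = 4/3.
peanut butter: 1.25 cup × 4/3 × 258 g/cup = 430.0 g
maple syrup: 2.5 cup × 4/3 × 322 g/cup ≈ 1073.3 g
applesauce: 4 oz × 4/3 × 28.35 g/oz ÷ 246 g/cup ≈ 0.6 cup
whole-barley flour: (2 tbsp + 1 tsp = 7/3 tbsp) × 4/3 ÷ 16 tbsp/cup × 120 g/cup ≈ 23.3 g
butter: (2 tbsp + 2 tsp = 8/3 tbsp) × 4/3 ÷ 16 tbsp/cup × 227 g/cup ≈ 50.4 g

peanut butter: 430.0 g; maple syrup: 1073.3 g; applesauce: 0.6 cup; whole-barley flour: 23.3 g; butter: 50.4 g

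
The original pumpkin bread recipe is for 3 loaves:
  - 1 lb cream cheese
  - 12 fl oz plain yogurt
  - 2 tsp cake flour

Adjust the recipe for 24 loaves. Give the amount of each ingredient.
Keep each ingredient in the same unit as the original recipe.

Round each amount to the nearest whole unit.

cream cheese: 8 lb; plain yogurt: 96 fl oz; cake flour: 16 tsp

Scaling factor: 24/3 = 8.
cream cheese: 1 lb × 8 = 8 lb
plain yogurt: 12 fl oz × 8 = 96 fl oz
cake flour: 2 tsp × 8 = 16 tsp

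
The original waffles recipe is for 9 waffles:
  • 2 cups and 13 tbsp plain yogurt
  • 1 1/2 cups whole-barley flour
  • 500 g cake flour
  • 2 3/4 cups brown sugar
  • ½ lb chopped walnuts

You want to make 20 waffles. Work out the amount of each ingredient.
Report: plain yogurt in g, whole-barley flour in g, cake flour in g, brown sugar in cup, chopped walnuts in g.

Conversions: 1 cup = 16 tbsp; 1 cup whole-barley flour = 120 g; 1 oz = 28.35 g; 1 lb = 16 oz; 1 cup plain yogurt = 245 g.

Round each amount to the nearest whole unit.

plain yogurt: 1531 g; whole-barley flour: 400 g; cake flour: 1111 g; brown sugar: 6 cup; chopped walnuts: 504 g

Scaling factor: 20/9.
plain yogurt: (2 cup + 13 tbsp = 2.8125 cup) × 20/9 × 245 g/cup ≈ 1531 g
whole-barley flour: 1.5 cup × 20/9 × 120 g/cup = 400 g
cake flour: 500 g × 20/9 ≈ 1111 g
brown sugar: 2.75 cup × 20/9 ≈ 6 cup
chopped walnuts: 0.5 lb × 20/9 × 16 oz/lb × 28.35 g/oz = 504 g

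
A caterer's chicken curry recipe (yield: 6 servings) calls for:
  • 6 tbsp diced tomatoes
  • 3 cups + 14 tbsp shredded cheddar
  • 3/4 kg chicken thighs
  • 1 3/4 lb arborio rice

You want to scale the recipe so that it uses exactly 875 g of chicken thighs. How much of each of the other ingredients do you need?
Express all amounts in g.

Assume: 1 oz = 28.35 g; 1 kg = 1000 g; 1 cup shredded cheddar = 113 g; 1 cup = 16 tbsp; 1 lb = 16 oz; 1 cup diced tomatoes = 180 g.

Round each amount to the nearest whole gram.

diced tomatoes: 79 g; shredded cheddar: 511 g; arborio rice: 926 g

The original recipe has 750 g of chicken thighs, so the scaling factor is 875 ÷ 750 = 7/6.
diced tomatoes: 6 tbsp × 7/6 ÷ 16 tbsp/cup × 180 g/cup ≈ 79 g
shredded cheddar: (3 cup + 14 tbsp = 3.875 cup) × 7/6 × 113 g/cup ≈ 511 g
arborio rice: 1.75 lb × 7/6 × 16 oz/lb × 28.35 g/oz ≈ 926 g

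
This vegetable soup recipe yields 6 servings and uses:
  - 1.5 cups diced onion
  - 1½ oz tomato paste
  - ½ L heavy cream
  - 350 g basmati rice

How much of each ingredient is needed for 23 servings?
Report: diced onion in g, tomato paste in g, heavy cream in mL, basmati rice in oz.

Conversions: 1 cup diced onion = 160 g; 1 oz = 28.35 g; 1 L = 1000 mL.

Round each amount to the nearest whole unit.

diced onion: 920 g; tomato paste: 163 g; heavy cream: 1917 mL; basmati rice: 47 oz

Scaling factor: 23/6.
diced onion: 1.5 cup × 23/6 × 160 g/cup = 920 g
tomato paste: 1.5 oz × 23/6 × 28.35 g/oz ≈ 163 g
heavy cream: 0.5 L × 23/6 × 1000 mL/L ≈ 1917 mL
basmati rice: 350 g × 23/6 ÷ 28.35 g/oz ≈ 47 oz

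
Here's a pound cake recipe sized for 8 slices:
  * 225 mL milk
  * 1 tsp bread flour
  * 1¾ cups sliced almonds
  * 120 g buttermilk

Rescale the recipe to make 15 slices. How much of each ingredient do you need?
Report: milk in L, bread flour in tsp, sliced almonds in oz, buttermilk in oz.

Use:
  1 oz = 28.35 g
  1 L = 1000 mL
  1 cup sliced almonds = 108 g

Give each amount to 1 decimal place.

milk: 0.4 L; bread flour: 1.9 tsp; sliced almonds: 12.5 oz; buttermilk: 7.9 oz

Scaling factor: 15/8 = 1.875.
milk: 225 mL × 15/8 ÷ 1000 mL/L ≈ 0.4 L
bread flour: 1 tsp × 15/8 ≈ 1.9 tsp
sliced almonds: 1.75 cup × 15/8 × 108 g/cup ÷ 28.35 g/oz = 12.5 oz
buttermilk: 120 g × 15/8 ÷ 28.35 g/oz ≈ 7.9 oz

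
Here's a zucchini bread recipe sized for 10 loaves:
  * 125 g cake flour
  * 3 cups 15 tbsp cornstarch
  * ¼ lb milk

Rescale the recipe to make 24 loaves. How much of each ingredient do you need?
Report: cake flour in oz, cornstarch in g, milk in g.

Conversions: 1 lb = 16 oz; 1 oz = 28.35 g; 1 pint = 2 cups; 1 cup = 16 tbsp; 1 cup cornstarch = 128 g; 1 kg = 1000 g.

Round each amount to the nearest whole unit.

cake flour: 11 oz; cornstarch: 1210 g; milk: 272 g

Scaling factor: 24/10 = 12/5 = 2.4.
cake flour: 125 g × 12/5 ÷ 28.35 g/oz ≈ 11 oz
cornstarch: (3 cup + 15 tbsp = 3.9375 cup) × 12/5 × 128 g/cup ≈ 1210 g
milk: 0.25 lb × 12/5 × 16 oz/lb × 28.35 g/oz ≈ 272 g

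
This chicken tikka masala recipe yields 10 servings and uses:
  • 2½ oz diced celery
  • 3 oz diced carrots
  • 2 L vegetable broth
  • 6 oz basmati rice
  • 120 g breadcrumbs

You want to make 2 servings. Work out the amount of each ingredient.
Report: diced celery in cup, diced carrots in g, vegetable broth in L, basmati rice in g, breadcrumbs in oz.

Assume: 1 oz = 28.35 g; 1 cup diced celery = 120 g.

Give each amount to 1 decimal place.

diced celery: 0.1 cup; diced carrots: 17.0 g; vegetable broth: 0.4 L; basmati rice: 34.0 g; breadcrumbs: 0.8 oz

Scaling factor: 2/10 = 1/5 = 0.2.
diced celery: 2.5 oz × 1/5 × 28.35 g/oz ÷ 120 g/cup ≈ 0.1 cup
diced carrots: 3 oz × 1/5 × 28.35 g/oz ≈ 17.0 g
vegetable broth: 2 L × 1/5 = 0.4 L
basmati rice: 6 oz × 1/5 × 28.35 g/oz ≈ 34.0 g
breadcrumbs: 120 g × 1/5 ÷ 28.35 g/oz ≈ 0.8 oz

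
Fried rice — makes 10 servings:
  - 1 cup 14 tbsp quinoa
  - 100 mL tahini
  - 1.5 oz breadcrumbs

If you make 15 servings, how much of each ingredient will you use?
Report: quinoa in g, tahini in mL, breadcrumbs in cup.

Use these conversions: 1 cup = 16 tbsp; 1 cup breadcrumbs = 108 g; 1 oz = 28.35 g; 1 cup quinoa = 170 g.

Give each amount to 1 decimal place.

Scaling factor: 15/10 = 3/2 = 1.5.
quinoa: (1 cup + 14 tbsp = 1.875 cup) × 3/2 × 170 g/cup ≈ 478.1 g
tahini: 100 mL × 3/2 = 150.0 mL
breadcrumbs: 1.5 oz × 3/2 × 28.35 g/oz ÷ 108 g/cup ≈ 0.6 cup

quinoa: 478.1 g; tahini: 150.0 mL; breadcrumbs: 0.6 cup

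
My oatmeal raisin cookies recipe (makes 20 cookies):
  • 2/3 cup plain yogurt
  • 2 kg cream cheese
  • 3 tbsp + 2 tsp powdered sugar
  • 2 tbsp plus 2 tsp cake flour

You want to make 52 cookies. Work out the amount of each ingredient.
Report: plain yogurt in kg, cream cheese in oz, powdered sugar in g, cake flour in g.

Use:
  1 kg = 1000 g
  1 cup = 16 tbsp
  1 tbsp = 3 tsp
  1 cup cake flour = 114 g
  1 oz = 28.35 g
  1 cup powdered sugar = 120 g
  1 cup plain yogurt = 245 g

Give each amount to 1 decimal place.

plain yogurt: 0.4 kg; cream cheese: 183.4 oz; powdered sugar: 71.5 g; cake flour: 49.4 g

Scaling factor: 52/20 = 13/5 = 2.6.
plain yogurt: 2/3 cup × 13/5 × 245 g/cup ÷ 1000 g/kg ≈ 0.4 kg
cream cheese: 2 kg × 13/5 × 1000 g/kg ÷ 28.35 g/oz ≈ 183.4 oz
powdered sugar: (3 tbsp + 2 tsp = 11/3 tbsp) × 13/5 ÷ 16 tbsp/cup × 120 g/cup = 71.5 g
cake flour: (2 tbsp + 2 tsp = 8/3 tbsp) × 13/5 ÷ 16 tbsp/cup × 114 g/cup = 49.4 g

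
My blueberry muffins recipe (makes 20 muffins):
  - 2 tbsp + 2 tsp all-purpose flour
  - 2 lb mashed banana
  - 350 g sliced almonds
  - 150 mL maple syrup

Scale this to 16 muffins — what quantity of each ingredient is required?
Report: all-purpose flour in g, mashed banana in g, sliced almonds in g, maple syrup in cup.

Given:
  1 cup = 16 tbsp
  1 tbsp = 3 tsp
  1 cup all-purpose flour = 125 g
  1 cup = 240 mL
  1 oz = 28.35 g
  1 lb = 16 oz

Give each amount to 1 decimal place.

all-purpose flour: 16.7 g; mashed banana: 725.8 g; sliced almonds: 280.0 g; maple syrup: 0.5 cup

Scaling factor: 16/20 = 4/5 = 0.8.
all-purpose flour: (2 tbsp + 2 tsp = 8/3 tbsp) × 4/5 ÷ 16 tbsp/cup × 125 g/cup ≈ 16.7 g
mashed banana: 2 lb × 4/5 × 16 oz/lb × 28.35 g/oz ≈ 725.8 g
sliced almonds: 350 g × 4/5 = 280.0 g
maple syrup: 150 mL × 4/5 ÷ 240 mL/cup = 0.5 cup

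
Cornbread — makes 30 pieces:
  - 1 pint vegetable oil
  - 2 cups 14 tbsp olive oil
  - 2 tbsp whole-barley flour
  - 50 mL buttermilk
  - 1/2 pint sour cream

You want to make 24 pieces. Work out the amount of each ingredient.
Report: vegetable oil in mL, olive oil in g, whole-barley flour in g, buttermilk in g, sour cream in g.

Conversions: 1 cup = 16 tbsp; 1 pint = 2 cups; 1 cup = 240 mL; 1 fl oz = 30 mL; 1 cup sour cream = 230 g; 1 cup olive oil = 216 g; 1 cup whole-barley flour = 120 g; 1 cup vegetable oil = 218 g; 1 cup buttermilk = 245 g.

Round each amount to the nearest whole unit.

Scaling factor: 24/30 = 4/5 = 0.8.
vegetable oil: 1 pint × 4/5 × 2 cup/pint × 240 mL/cup = 384 mL
olive oil: (2 cup + 14 tbsp = 2.875 cup) × 4/5 × 216 g/cup ≈ 497 g
whole-barley flour: 2 tbsp × 4/5 ÷ 16 tbsp/cup × 120 g/cup = 12 g
buttermilk: 50 mL × 4/5 ÷ 240 mL/cup × 245 g/cup ≈ 41 g
sour cream: 0.5 pint × 4/5 × 2 cup/pint × 230 g/cup = 184 g

vegetable oil: 384 mL; olive oil: 497 g; whole-barley flour: 12 g; buttermilk: 41 g; sour cream: 184 g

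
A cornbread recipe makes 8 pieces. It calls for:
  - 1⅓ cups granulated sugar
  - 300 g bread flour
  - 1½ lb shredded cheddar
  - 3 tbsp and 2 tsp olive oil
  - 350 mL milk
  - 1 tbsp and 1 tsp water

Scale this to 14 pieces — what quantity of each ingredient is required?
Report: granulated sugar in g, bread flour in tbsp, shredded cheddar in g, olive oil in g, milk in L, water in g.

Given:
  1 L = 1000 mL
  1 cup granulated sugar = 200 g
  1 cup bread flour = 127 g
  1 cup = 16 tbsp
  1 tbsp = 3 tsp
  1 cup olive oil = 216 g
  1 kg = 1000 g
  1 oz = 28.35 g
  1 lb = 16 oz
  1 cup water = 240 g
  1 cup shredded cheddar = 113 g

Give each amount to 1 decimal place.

granulated sugar: 466.7 g; bread flour: 66.1 tbsp; shredded cheddar: 1190.7 g; olive oil: 86.6 g; milk: 0.6 L; water: 35.0 g

Scaling factor: 14/8 = 7/4 = 1.75.
granulated sugar: 4/3 cup × 7/4 × 200 g/cup ≈ 466.7 g
bread flour: 300 g × 7/4 ÷ 127 g/cup × 16 tbsp/cup ≈ 66.1 tbsp
shredded cheddar: 1.5 lb × 7/4 × 16 oz/lb × 28.35 g/oz = 1190.7 g
olive oil: (3 tbsp + 2 tsp = 11/3 tbsp) × 7/4 ÷ 16 tbsp/cup × 216 g/cup ≈ 86.6 g
milk: 350 mL × 7/4 ÷ 1000 mL/L ≈ 0.6 L
water: (1 tbsp + 1 tsp = 4/3 tbsp) × 7/4 ÷ 16 tbsp/cup × 240 g/cup = 35.0 g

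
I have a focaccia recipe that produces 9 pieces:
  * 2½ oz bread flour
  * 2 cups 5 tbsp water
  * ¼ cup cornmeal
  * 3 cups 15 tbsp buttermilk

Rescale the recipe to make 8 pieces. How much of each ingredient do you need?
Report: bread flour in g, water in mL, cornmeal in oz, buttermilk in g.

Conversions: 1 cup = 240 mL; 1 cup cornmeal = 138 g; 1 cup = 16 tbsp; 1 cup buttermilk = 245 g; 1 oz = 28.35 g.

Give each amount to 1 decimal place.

Scaling factor: 8/9.
bread flour: 2.5 oz × 8/9 × 28.35 g/oz = 63.0 g
water: (2 cup + 5 tbsp = 2.3125 cup) × 8/9 × 240 mL/cup ≈ 493.3 mL
cornmeal: 0.25 cup × 8/9 × 138 g/cup ÷ 28.35 g/oz ≈ 1.1 oz
buttermilk: (3 cup + 15 tbsp = 3.9375 cup) × 8/9 × 245 g/cup = 857.5 g

bread flour: 63.0 g; water: 493.3 mL; cornmeal: 1.1 oz; buttermilk: 857.5 g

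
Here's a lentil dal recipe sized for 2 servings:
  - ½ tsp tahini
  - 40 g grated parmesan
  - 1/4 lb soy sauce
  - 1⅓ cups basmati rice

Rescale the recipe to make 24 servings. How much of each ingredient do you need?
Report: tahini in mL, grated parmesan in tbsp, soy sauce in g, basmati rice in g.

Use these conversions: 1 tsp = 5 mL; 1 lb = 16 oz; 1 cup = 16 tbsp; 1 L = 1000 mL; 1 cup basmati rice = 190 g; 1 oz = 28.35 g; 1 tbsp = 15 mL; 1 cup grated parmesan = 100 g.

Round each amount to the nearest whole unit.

tahini: 30 mL; grated parmesan: 77 tbsp; soy sauce: 1361 g; basmati rice: 3040 g

Scaling factor: 24/2 = 12.
tahini: 0.5 tsp × 12 × 5 mL/tsp = 30 mL
grated parmesan: 40 g × 12 ÷ 100 g/cup × 16 tbsp/cup ≈ 77 tbsp
soy sauce: 0.25 lb × 12 × 16 oz/lb × 28.35 g/oz ≈ 1361 g
basmati rice: 4/3 cup × 12 × 190 g/cup = 3040 g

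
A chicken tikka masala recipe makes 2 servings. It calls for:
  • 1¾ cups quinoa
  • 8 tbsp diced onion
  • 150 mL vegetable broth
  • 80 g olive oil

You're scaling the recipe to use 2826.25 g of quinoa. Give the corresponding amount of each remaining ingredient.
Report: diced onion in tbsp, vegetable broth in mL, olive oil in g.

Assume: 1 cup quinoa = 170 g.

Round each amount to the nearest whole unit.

The original recipe has 297.5 g of quinoa, so the scaling factor is 2826.25 ÷ 297.5 = 19/2 = 9.5.
diced onion: 8 tbsp × 19/2 = 76 tbsp
vegetable broth: 150 mL × 19/2 = 1425 mL
olive oil: 80 g × 19/2 = 760 g

diced onion: 76 tbsp; vegetable broth: 1425 mL; olive oil: 760 g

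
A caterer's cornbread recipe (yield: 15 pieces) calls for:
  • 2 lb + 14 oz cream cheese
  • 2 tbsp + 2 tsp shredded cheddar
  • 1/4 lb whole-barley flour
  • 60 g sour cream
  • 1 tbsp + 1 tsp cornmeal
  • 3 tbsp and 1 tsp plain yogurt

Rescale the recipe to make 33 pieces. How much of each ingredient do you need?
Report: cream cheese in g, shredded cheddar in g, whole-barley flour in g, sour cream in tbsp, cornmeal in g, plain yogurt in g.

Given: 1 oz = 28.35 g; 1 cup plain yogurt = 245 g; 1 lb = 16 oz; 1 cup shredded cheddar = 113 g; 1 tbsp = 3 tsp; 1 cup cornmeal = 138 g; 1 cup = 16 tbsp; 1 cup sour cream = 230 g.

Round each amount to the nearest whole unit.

cream cheese: 2869 g; shredded cheddar: 41 g; whole-barley flour: 249 g; sour cream: 9 tbsp; cornmeal: 25 g; plain yogurt: 112 g

Scaling factor: 33/15 = 11/5 = 2.2.
cream cheese: (2 lb + 14 oz = 2.875 lb) × 11/5 × 16 oz/lb × 28.35 g/oz ≈ 2869 g
shredded cheddar: (2 tbsp + 2 tsp = 8/3 tbsp) × 11/5 ÷ 16 tbsp/cup × 113 g/cup ≈ 41 g
whole-barley flour: 0.25 lb × 11/5 × 16 oz/lb × 28.35 g/oz ≈ 249 g
sour cream: 60 g × 11/5 ÷ 230 g/cup × 16 tbsp/cup ≈ 9 tbsp
cornmeal: (1 tbsp + 1 tsp = 4/3 tbsp) × 11/5 ÷ 16 tbsp/cup × 138 g/cup ≈ 25 g
plain yogurt: (3 tbsp + 1 tsp = 10/3 tbsp) × 11/5 ÷ 16 tbsp/cup × 245 g/cup ≈ 112 g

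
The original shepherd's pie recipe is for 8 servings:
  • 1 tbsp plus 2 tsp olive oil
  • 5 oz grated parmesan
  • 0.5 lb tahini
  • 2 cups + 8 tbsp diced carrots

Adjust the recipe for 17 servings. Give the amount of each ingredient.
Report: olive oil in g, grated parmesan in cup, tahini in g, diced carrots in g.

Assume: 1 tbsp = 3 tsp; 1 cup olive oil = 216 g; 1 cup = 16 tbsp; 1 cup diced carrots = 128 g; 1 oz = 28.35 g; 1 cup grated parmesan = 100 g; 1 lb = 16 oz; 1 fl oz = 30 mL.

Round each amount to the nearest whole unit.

Scaling factor: 17/8 = 2.125.
olive oil: (1 tbsp + 2 tsp = 5/3 tbsp) × 17/8 ÷ 16 tbsp/cup × 216 g/cup ≈ 48 g
grated parmesan: 5 oz × 17/8 × 28.35 g/oz ÷ 100 g/cup ≈ 3 cup
tahini: 0.5 lb × 17/8 × 16 oz/lb × 28.35 g/oz ≈ 482 g
diced carrots: (2 cup + 8 tbsp = 2.5 cup) × 17/8 × 128 g/cup = 680 g

olive oil: 48 g; grated parmesan: 3 cup; tahini: 482 g; diced carrots: 680 g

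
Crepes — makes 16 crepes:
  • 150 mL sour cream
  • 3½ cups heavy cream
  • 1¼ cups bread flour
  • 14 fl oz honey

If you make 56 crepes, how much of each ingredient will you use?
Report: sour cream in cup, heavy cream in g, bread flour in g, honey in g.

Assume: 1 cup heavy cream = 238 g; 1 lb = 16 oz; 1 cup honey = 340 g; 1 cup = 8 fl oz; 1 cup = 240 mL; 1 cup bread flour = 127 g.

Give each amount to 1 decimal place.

Scaling factor: 56/16 = 7/2 = 3.5.
sour cream: 150 mL × 7/2 ÷ 240 mL/cup ≈ 2.2 cup
heavy cream: 3.5 cup × 7/2 × 238 g/cup = 2915.5 g
bread flour: 1.25 cup × 7/2 × 127 g/cup ≈ 555.6 g
honey: 14 fl oz × 7/2 ÷ 8 fl oz/cup × 340 g/cup = 2082.5 g

sour cream: 2.2 cup; heavy cream: 2915.5 g; bread flour: 555.6 g; honey: 2082.5 g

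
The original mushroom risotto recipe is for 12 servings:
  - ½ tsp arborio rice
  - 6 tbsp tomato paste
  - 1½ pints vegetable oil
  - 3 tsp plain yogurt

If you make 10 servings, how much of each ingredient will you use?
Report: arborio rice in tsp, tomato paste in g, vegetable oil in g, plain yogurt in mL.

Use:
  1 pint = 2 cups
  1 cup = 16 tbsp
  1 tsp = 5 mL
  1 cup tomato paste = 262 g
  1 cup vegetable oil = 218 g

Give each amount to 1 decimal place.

Scaling factor: 10/12 = 5/6.
arborio rice: 0.5 tsp × 5/6 ≈ 0.4 tsp
tomato paste: 6 tbsp × 5/6 ÷ 16 tbsp/cup × 262 g/cup ≈ 81.9 g
vegetable oil: 1.5 pint × 5/6 × 2 cup/pint × 218 g/cup = 545.0 g
plain yogurt: 3 tsp × 5/6 × 5 mL/tsp = 12.5 mL

arborio rice: 0.4 tsp; tomato paste: 81.9 g; vegetable oil: 545.0 g; plain yogurt: 12.5 mL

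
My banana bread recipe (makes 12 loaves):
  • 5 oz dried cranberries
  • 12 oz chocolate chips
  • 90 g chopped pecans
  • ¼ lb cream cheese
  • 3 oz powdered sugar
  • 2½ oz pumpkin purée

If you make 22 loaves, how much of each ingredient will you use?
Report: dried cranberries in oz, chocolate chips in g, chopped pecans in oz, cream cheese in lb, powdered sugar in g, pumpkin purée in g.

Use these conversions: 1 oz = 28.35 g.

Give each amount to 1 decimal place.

Scaling factor: 22/12 = 11/6.
dried cranberries: 5 oz × 11/6 ≈ 9.2 oz
chocolate chips: 12 oz × 11/6 × 28.35 g/oz = 623.7 g
chopped pecans: 90 g × 11/6 ÷ 28.35 g/oz ≈ 5.8 oz
cream cheese: 0.25 lb × 11/6 ≈ 0.5 lb
powdered sugar: 3 oz × 11/6 × 28.35 g/oz ≈ 155.9 g
pumpkin purée: 2.5 oz × 11/6 × 28.35 g/oz ≈ 129.9 g

dried cranberries: 9.2 oz; chocolate chips: 623.7 g; chopped pecans: 5.8 oz; cream cheese: 0.5 lb; powdered sugar: 155.9 g; pumpkin purée: 129.9 g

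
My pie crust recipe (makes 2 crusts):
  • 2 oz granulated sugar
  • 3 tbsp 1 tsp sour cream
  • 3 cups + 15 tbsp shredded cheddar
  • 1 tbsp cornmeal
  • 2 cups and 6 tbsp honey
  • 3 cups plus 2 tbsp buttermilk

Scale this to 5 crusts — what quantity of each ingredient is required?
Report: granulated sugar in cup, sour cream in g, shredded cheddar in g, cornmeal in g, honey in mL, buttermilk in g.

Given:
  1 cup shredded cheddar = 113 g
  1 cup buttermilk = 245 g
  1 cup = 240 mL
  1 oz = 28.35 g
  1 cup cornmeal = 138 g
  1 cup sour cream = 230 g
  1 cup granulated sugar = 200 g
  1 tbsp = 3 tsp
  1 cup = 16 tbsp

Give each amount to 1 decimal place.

granulated sugar: 0.7 cup; sour cream: 119.8 g; shredded cheddar: 1112.3 g; cornmeal: 21.6 g; honey: 1425.0 mL; buttermilk: 1914.1 g

Scaling factor: 5/2 = 2.5.
granulated sugar: 2 oz × 5/2 × 28.35 g/oz ÷ 200 g/cup ≈ 0.7 cup
sour cream: (3 tbsp + 1 tsp = 10/3 tbsp) × 5/2 ÷ 16 tbsp/cup × 230 g/cup ≈ 119.8 g
shredded cheddar: (3 cup + 15 tbsp = 3.9375 cup) × 5/2 × 113 g/cup ≈ 1112.3 g
cornmeal: 1 tbsp × 5/2 ÷ 16 tbsp/cup × 138 g/cup ≈ 21.6 g
honey: (2 cup + 6 tbsp = 2.375 cup) × 5/2 × 240 mL/cup = 1425.0 mL
buttermilk: (3 cup + 2 tbsp = 3.125 cup) × 5/2 × 245 g/cup ≈ 1914.1 g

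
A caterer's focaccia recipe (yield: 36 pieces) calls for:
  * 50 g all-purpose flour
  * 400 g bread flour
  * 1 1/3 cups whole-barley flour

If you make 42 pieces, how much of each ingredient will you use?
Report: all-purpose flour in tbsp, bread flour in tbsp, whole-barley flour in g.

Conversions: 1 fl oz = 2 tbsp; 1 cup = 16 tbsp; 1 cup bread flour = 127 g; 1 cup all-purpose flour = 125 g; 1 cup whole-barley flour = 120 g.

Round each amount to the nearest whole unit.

all-purpose flour: 7 tbsp; bread flour: 59 tbsp; whole-barley flour: 187 g

Scaling factor: 42/36 = 7/6.
all-purpose flour: 50 g × 7/6 ÷ 125 g/cup × 16 tbsp/cup ≈ 7 tbsp
bread flour: 400 g × 7/6 ÷ 127 g/cup × 16 tbsp/cup ≈ 59 tbsp
whole-barley flour: 4/3 cup × 7/6 × 120 g/cup ≈ 187 g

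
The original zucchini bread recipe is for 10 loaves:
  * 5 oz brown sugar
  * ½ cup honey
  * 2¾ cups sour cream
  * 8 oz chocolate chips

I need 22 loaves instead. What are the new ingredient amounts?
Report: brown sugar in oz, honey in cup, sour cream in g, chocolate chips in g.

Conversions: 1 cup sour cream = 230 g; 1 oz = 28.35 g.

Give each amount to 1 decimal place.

Scaling factor: 22/10 = 11/5 = 2.2.
brown sugar: 5 oz × 11/5 = 11.0 oz
honey: 0.5 cup × 11/5 = 1.1 cup
sour cream: 2.75 cup × 11/5 × 230 g/cup = 1391.5 g
chocolate chips: 8 oz × 11/5 × 28.35 g/oz ≈ 499.0 g

brown sugar: 11.0 oz; honey: 1.1 cup; sour cream: 1391.5 g; chocolate chips: 499.0 g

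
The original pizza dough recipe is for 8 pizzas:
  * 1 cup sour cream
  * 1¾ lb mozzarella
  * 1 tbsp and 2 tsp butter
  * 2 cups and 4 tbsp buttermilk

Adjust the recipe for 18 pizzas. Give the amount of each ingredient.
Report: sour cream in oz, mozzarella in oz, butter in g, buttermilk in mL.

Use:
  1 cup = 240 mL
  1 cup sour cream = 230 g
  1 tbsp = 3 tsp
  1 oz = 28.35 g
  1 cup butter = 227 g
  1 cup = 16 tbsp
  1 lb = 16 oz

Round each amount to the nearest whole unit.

sour cream: 18 oz; mozzarella: 63 oz; butter: 53 g; buttermilk: 1215 mL

Scaling factor: 18/8 = 9/4 = 2.25.
sour cream: 1 cup × 9/4 × 230 g/cup ÷ 28.35 g/oz ≈ 18 oz
mozzarella: 1.75 lb × 9/4 × 16 oz/lb = 63 oz
butter: (1 tbsp + 2 tsp = 5/3 tbsp) × 9/4 ÷ 16 tbsp/cup × 227 g/cup ≈ 53 g
buttermilk: (2 cup + 4 tbsp = 2.25 cup) × 9/4 × 240 mL/cup = 1215 mL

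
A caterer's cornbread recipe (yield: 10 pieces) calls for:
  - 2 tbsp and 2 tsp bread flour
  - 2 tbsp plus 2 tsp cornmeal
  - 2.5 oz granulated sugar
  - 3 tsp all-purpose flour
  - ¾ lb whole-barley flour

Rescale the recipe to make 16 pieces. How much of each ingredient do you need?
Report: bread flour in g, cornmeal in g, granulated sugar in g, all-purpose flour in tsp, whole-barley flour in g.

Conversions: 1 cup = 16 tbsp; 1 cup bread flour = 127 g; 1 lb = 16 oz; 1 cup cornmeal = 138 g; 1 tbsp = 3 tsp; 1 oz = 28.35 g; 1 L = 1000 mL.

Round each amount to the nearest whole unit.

bread flour: 34 g; cornmeal: 37 g; granulated sugar: 113 g; all-purpose flour: 5 tsp; whole-barley flour: 544 g

Scaling factor: 16/10 = 8/5 = 1.6.
bread flour: (2 tbsp + 2 tsp = 8/3 tbsp) × 8/5 ÷ 16 tbsp/cup × 127 g/cup ≈ 34 g
cornmeal: (2 tbsp + 2 tsp = 8/3 tbsp) × 8/5 ÷ 16 tbsp/cup × 138 g/cup ≈ 37 g
granulated sugar: 2.5 oz × 8/5 × 28.35 g/oz ≈ 113 g
all-purpose flour: 3 tsp × 8/5 ≈ 5 tsp
whole-barley flour: 0.75 lb × 8/5 × 16 oz/lb × 28.35 g/oz ≈ 544 g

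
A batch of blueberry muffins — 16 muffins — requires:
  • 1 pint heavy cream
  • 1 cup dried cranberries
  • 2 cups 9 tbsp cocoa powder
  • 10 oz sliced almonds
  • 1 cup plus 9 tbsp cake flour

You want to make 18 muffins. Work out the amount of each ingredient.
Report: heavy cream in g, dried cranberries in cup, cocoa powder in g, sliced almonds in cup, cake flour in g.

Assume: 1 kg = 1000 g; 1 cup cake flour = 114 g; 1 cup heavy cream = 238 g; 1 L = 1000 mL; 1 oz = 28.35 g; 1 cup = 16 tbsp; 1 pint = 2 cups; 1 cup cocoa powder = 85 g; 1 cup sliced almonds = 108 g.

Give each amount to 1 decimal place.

Scaling factor: 18/16 = 9/8 = 1.125.
heavy cream: 1 pint × 9/8 × 2 cup/pint × 238 g/cup = 535.5 g
dried cranberries: 1 cup × 9/8 ≈ 1.1 cup
cocoa powder: (2 cup + 9 tbsp = 2.5625 cup) × 9/8 × 85 g/cup ≈ 245.0 g
sliced almonds: 10 oz × 9/8 × 28.35 g/oz ÷ 108 g/cup ≈ 3.0 cup
cake flour: (1 cup + 9 tbsp = 1.5625 cup) × 9/8 × 114 g/cup ≈ 200.4 g

heavy cream: 535.5 g; dried cranberries: 1.1 cup; cocoa powder: 245.0 g; sliced almonds: 3.0 cup; cake flour: 200.4 g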